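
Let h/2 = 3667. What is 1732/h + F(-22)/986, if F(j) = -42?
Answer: 349931/1807831 ≈ 0.19356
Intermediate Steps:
h = 7334 (h = 2*3667 = 7334)
1732/h + F(-22)/986 = 1732/7334 - 42/986 = 1732*(1/7334) - 42*1/986 = 866/3667 - 21/493 = 349931/1807831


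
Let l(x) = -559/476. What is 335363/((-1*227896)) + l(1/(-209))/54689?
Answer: -2182571234199/1483145116936 ≈ -1.4716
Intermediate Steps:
l(x) = -559/476 (l(x) = -559*1/476 = -559/476)
335363/((-1*227896)) + l(1/(-209))/54689 = 335363/((-1*227896)) - 559/476/54689 = 335363/(-227896) - 559/476*1/54689 = 335363*(-1/227896) - 559/26031964 = -335363/227896 - 559/26031964 = -2182571234199/1483145116936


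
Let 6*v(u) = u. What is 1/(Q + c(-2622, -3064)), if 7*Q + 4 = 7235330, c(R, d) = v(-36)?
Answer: 1/1033612 ≈ 9.6748e-7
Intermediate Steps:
v(u) = u/6
c(R, d) = -6 (c(R, d) = (⅙)*(-36) = -6)
Q = 1033618 (Q = -4/7 + (⅐)*7235330 = -4/7 + 7235330/7 = 1033618)
1/(Q + c(-2622, -3064)) = 1/(1033618 - 6) = 1/1033612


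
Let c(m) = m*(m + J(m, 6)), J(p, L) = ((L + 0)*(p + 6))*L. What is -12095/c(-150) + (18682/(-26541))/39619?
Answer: -282959492549/18696165688620 ≈ -0.015135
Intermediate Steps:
J(p, L) = L²*(6 + p) (J(p, L) = (L*(6 + p))*L = L²*(6 + p))
c(m) = m*(216 + 37*m) (c(m) = m*(m + 6²*(6 + m)) = m*(m + 36*(6 + m)) = m*(m + (216 + 36*m)) = m*(216 + 37*m))
-12095/c(-150) + (18682/(-26541))/39619 = -12095*(-1/(150*(216 + 37*(-150)))) + (18682/(-26541))/39619 = -12095*(-1/(150*(216 - 5550))) + (18682*(-1/26541))*(1/39619) = -12095/((-150*(-5334))) - 18682/26541*1/39619 = -12095/800100 - 18682/1051527879 = -12095*1/800100 - 18682/1051527879 = -2419/160020 - 18682/1051527879 = -282959492549/18696165688620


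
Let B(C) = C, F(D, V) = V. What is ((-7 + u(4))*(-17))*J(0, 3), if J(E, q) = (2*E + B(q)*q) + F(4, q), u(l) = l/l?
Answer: 1224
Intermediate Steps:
u(l) = 1
J(E, q) = q + q**2 + 2*E (J(E, q) = (2*E + q*q) + q = (2*E + q**2) + q = (q**2 + 2*E) + q = q + q**2 + 2*E)
((-7 + u(4))*(-17))*J(0, 3) = ((-7 + 1)*(-17))*(3 + 3**2 + 2*0) = (-6*(-17))*(3 + 9 + 0) = 102*12 = 1224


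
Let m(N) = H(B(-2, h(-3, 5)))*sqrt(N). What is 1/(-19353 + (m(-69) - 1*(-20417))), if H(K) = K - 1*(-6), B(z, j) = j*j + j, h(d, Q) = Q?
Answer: 133/152690 - 9*I*sqrt(69)/305380 ≈ 0.00087105 - 0.00024481*I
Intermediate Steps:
B(z, j) = j + j**2 (B(z, j) = j**2 + j = j + j**2)
H(K) = 6 + K (H(K) = K + 6 = 6 + K)
m(N) = 36*sqrt(N) (m(N) = (6 + 5*(1 + 5))*sqrt(N) = (6 + 5*6)*sqrt(N) = (6 + 30)*sqrt(N) = 36*sqrt(N))
1/(-19353 + (m(-69) - 1*(-20417))) = 1/(-19353 + (36*sqrt(-69) - 1*(-20417))) = 1/(-19353 + (36*(I*sqrt(69)) + 20417)) = 1/(-19353 + (36*I*sqrt(69) + 20417)) = 1/(-19353 + (20417 + 36*I*sqrt(69))) = 1/(1064 + 36*I*sqrt(69))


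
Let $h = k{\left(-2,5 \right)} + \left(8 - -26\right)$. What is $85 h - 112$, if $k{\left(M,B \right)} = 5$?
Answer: $3203$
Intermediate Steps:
$h = 39$ ($h = 5 + \left(8 - -26\right) = 5 + \left(8 + 26\right) = 5 + 34 = 39$)
$85 h - 112 = 85 \cdot 39 - 112 = 3315 - 112 = 3203$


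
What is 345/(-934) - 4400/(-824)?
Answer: 478165/96202 ≈ 4.9704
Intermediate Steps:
345/(-934) - 4400/(-824) = 345*(-1/934) - 4400*(-1/824) = -345/934 + 550/103 = 478165/96202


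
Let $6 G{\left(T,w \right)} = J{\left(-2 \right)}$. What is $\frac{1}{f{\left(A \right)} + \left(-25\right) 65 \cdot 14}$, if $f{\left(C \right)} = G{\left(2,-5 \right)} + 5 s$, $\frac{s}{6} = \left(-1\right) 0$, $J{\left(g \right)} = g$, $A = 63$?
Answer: $- \frac{3}{68251} \approx -4.3955 \cdot 10^{-5}$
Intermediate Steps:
$G{\left(T,w \right)} = - \frac{1}{3}$ ($G{\left(T,w \right)} = \frac{1}{6} \left(-2\right) = - \frac{1}{3}$)
$s = 0$ ($s = 6 \left(\left(-1\right) 0\right) = 6 \cdot 0 = 0$)
$f{\left(C \right)} = - \frac{1}{3}$ ($f{\left(C \right)} = - \frac{1}{3} + 5 \cdot 0 = - \frac{1}{3} + 0 = - \frac{1}{3}$)
$\frac{1}{f{\left(A \right)} + \left(-25\right) 65 \cdot 14} = \frac{1}{- \frac{1}{3} + \left(-25\right) 65 \cdot 14} = \frac{1}{- \frac{1}{3} - 22750} = \frac{1}{- \frac{68251}{3}} = - \frac{3}{68251}$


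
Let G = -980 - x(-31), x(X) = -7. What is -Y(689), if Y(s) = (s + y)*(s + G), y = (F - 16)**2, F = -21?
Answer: 584472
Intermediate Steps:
G = -973 (G = -980 - 1*(-7) = -980 + 7 = -973)
y = 1369 (y = (-21 - 16)**2 = (-37)**2 = 1369)
Y(s) = (-973 + s)*(1369 + s) (Y(s) = (s + 1369)*(s - 973) = (1369 + s)*(-973 + s) = (-973 + s)*(1369 + s))
-Y(689) = -(-1332037 + 689**2 + 396*689) = -(-1332037 + 474721 + 272844) = -1*(-584472) = 584472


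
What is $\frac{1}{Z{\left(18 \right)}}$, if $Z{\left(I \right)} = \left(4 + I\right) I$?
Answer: $\frac{1}{396} \approx 0.0025253$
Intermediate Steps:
$Z{\left(I \right)} = I \left(4 + I\right)$
$\frac{1}{Z{\left(18 \right)}} = \frac{1}{18 \left(4 + 18\right)} = \frac{1}{18 \cdot 22} = \frac{1}{396}$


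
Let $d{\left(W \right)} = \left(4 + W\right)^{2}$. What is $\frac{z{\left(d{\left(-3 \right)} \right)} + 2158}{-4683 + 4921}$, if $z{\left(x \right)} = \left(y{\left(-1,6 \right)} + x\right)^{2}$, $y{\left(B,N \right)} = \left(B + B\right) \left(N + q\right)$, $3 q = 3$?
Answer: $\frac{2327}{238} \approx 9.7773$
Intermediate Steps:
$q = 1$ ($q = \frac{1}{3} \cdot 3 = 1$)
$y{\left(B,N \right)} = 2 B \left(1 + N\right)$ ($y{\left(B,N \right)} = \left(B + B\right) \left(N + 1\right) = 2 B \left(1 + N\right)$)
$z{\left(x \right)} = \left(-14 + x\right)^{2}$ ($z{\left(x \right)} = \left(2 \left(-1\right) \left(1 + 6\right) + x\right)^{2} = \left(2 \left(-1\right) 7 + x\right)^{2} = \left(-14 + x\right)^{2}$)
$\frac{z{\left(d{\left(-3 \right)} \right)} + 2158}{-4683 + 4921} = \frac{\left(-14 + \left(4 - 3\right)^{2}\right)^{2} + 2158}{-4683 + 4921} = \frac{\left(-14 + 1^{2}\right)^{2} + 2158}{238} = \left(\left(-14 + 1\right)^{2} + 2158\right) \frac{1}{238} = \left(\left(-13\right)^{2} + 2158\right) \frac{1}{238} = \left(169 + 2158\right) \frac{1}{238} = 2327 \cdot \frac{1}{238} = \frac{2327}{238}$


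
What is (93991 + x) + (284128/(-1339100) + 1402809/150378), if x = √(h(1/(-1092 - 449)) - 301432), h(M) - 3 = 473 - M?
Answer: 1577409527959443/16780931650 + 9*I*√8823141895/1541 ≈ 94000.0 + 548.59*I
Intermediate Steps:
h(M) = 476 - M (h(M) = 3 + (473 - M) = 476 - M)
x = 9*I*√8823141895/1541 (x = √((476 - 1/(-1092 - 449)) - 301432) = √((476 - 1/(-1541)) - 301432) = √((476 - 1*(-1/1541)) - 301432) = √((476 + 1/1541) - 301432) = √(733517/1541 - 301432) = √(-463773195/1541) = 9*I*√8823141895/1541 ≈ 548.59*I)
(93991 + x) + (284128/(-1339100) + 1402809/150378) = (93991 + 9*I*√8823141895/1541) + (284128/(-1339100) + 1402809/150378) = (93991 + 9*I*√8823141895/1541) + (284128*(-1/1339100) + 1402809*(1/150378)) = (93991 + 9*I*√8823141895/1541) + (-71032/334775 + 467603/50126) = (93991 + 9*I*√8823141895/1541) + 152981244293/16780931650 = 1577409527959443/16780931650 + 9*I*√8823141895/1541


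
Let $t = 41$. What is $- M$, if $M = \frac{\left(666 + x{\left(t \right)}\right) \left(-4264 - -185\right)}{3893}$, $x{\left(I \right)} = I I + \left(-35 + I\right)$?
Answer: $\frac{9597887}{3893} \approx 2465.4$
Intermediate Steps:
$x{\left(I \right)} = -35 + I + I^{2}$ ($x{\left(I \right)} = I^{2} + \left(-35 + I\right) = -35 + I + I^{2}$)
$M = - \frac{9597887}{3893}$ ($M = \frac{\left(666 + \left(-35 + 41 + 41^{2}\right)\right) \left(-4264 - -185\right)}{3893} = \left(666 + \left(-35 + 41 + 1681\right)\right) \left(-4264 + \left(-10 + 195\right)\right) \frac{1}{3893} = \left(666 + 1687\right) \left(-4264 + 185\right) \frac{1}{3893} = 2353 \left(-4079\right) \frac{1}{3893} = \left(-9597887\right) \frac{1}{3893} = - \frac{9597887}{3893} \approx -2465.4$)
$- M = \left(-1\right) \left(- \frac{9597887}{3893}\right) = \frac{9597887}{3893}$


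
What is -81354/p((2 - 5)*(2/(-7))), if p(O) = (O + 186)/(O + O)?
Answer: -81354/109 ≈ -746.37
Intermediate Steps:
p(O) = (186 + O)/(2*O) (p(O) = (186 + O)/((2*O)) = (186 + O)*(1/(2*O)) = (186 + O)/(2*O))
-81354/p((2 - 5)*(2/(-7))) = -81354*(-4*(2 - 5)/(7*(186 + (2 - 5)*(2/(-7))))) = -81354*12/(7*(186 - 6*(-1)/7)) = -81354*12/(7*(186 - 3*(-2/7))) = -81354*12/(7*(186 + 6/7)) = -81354/((1/2)*(7/6)*(1308/7)) = -81354/109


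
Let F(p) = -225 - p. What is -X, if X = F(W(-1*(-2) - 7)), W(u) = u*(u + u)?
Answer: 275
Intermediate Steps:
W(u) = 2*u**2 (W(u) = u*(2*u) = 2*u**2)
X = -275 (X = -225 - 2*(-1*(-2) - 7)**2 = -225 - 2*(2 - 7)**2 = -225 - 2*(-5)**2 = -225 - 2*25 = -225 - 1*50 = -225 - 50 = -275)
-X = -1*(-275) = 275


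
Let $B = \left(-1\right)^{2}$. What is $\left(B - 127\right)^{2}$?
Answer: $15876$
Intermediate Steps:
$B = 1$
$\left(B - 127\right)^{2} = \left(1 - 127\right)^{2} = \left(-126\right)^{2} = 15876$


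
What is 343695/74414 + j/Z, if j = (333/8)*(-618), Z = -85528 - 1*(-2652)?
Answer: 60796622319/12334269328 ≈ 4.9291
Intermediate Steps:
Z = -82876 (Z = -85528 + 2652 = -82876)
j = -102897/4 (j = (333*(⅛))*(-618) = (333/8)*(-618) = -102897/4 ≈ -25724.)
343695/74414 + j/Z = 343695/74414 - 102897/4/(-82876) = 343695*(1/74414) - 102897/4*(-1/82876) = 343695/74414 + 102897/331504 = 60796622319/12334269328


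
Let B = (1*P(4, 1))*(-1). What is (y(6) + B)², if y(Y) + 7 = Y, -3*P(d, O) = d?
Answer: ⅑ ≈ 0.11111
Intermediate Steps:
P(d, O) = -d/3
y(Y) = -7 + Y
B = 4/3 (B = (1*(-⅓*4))*(-1) = (1*(-4/3))*(-1) = -4/3*(-1) = 4/3 ≈ 1.3333)
(y(6) + B)² = ((-7 + 6) + 4/3)² = (-1 + 4/3)² = (⅓)² = ⅑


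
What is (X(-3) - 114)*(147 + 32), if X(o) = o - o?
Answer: -20406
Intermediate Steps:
X(o) = 0
(X(-3) - 114)*(147 + 32) = (0 - 114)*(147 + 32) = -114*179 = -20406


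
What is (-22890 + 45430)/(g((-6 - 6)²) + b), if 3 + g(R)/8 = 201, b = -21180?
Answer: -245/213 ≈ -1.1502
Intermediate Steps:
g(R) = 1584 (g(R) = -24 + 8*201 = -24 + 1608 = 1584)
(-22890 + 45430)/(g((-6 - 6)²) + b) = (-22890 + 45430)/(1584 - 21180) = 22540/(-19596) = 22540*(-1/19596) = -245/213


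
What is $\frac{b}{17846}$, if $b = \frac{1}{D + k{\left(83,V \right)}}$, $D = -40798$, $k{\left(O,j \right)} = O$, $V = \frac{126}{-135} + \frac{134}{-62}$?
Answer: $- \frac{1}{726599890} \approx -1.3763 \cdot 10^{-9}$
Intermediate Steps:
$V = - \frac{1439}{465}$ ($V = 126 \left(- \frac{1}{135}\right) + 134 \left(- \frac{1}{62}\right) = - \frac{14}{15} - \frac{67}{31} = - \frac{1439}{465} \approx -3.0946$)
$b = - \frac{1}{40715}$ ($b = \frac{1}{-40798 + 83} = \frac{1}{-40715} = - \frac{1}{40715} \approx -2.4561 \cdot 10^{-5}$)
$\frac{b}{17846} = - \frac{1}{40715 \cdot 17846} = \left(- \frac{1}{40715}\right) \frac{1}{17846} = - \frac{1}{726599890}$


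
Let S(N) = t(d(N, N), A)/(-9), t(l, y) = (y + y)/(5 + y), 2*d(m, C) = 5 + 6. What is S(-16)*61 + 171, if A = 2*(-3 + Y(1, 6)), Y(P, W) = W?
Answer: 5399/33 ≈ 163.61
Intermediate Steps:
d(m, C) = 11/2 (d(m, C) = (5 + 6)/2 = (½)*11 = 11/2)
A = 6 (A = 2*(-3 + 6) = 2*3 = 6)
t(l, y) = 2*y/(5 + y) (t(l, y) = (2*y)/(5 + y) = 2*y/(5 + y))
S(N) = -4/33 (S(N) = (2*6/(5 + 6))/(-9) = (2*6/11)*(-⅑) = (2*6*(1/11))*(-⅑) = (12/11)*(-⅑) = -4/33)
S(-16)*61 + 171 = -4/33*61 + 171 = -244/33 + 171 = 5399/33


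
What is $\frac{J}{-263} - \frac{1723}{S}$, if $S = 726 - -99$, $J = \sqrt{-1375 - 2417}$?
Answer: $- \frac{1723}{825} - \frac{4 i \sqrt{237}}{263} \approx -2.0885 - 0.23414 i$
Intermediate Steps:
$J = 4 i \sqrt{237}$ ($J = \sqrt{-3792} = 4 i \sqrt{237} \approx 61.579 i$)
$S = 825$ ($S = 726 + 99 = 825$)
$\frac{J}{-263} - \frac{1723}{S} = \frac{4 i \sqrt{237}}{-263} - \frac{1723}{825} = 4 i \sqrt{237} \left(- \frac{1}{263}\right) - \frac{1723}{825} = - \frac{4 i \sqrt{237}}{263} - \frac{1723}{825} = - \frac{1723}{825} - \frac{4 i \sqrt{237}}{263}$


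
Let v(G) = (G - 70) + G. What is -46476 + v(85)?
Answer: -46376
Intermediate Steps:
v(G) = -70 + 2*G (v(G) = (-70 + G) + G = -70 + 2*G)
-46476 + v(85) = -46476 + (-70 + 2*85) = -46476 + (-70 + 170) = -46476 + 100 = -46376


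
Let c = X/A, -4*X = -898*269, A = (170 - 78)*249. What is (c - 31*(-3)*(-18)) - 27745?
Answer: -1347740123/45816 ≈ -29416.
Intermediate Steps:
A = 22908 (A = 92*249 = 22908)
X = 120781/2 (X = -(-449)*269/2 = -1/4*(-241562) = 120781/2 ≈ 60391.)
c = 120781/45816 (c = (120781/2)/22908 = (120781/2)*(1/22908) = 120781/45816 ≈ 2.6362)
(c - 31*(-3)*(-18)) - 27745 = (120781/45816 - 31*(-3)*(-18)) - 27745 = (120781/45816 + 93*(-18)) - 27745 = (120781/45816 - 1674) - 27745 = -76575203/45816 - 27745 = -1347740123/45816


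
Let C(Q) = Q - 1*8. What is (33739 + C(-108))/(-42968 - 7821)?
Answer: -33623/50789 ≈ -0.66201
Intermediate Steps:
C(Q) = -8 + Q (C(Q) = Q - 8 = -8 + Q)
(33739 + C(-108))/(-42968 - 7821) = (33739 + (-8 - 108))/(-42968 - 7821) = (33739 - 116)/(-50789) = 33623*(-1/50789) = -33623/50789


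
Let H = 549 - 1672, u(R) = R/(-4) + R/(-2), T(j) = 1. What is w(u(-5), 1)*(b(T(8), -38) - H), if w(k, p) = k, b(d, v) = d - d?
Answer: 16845/4 ≈ 4211.3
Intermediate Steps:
b(d, v) = 0
u(R) = -3*R/4 (u(R) = R*(-¼) + R*(-½) = -R/4 - R/2 = -3*R/4)
H = -1123
w(u(-5), 1)*(b(T(8), -38) - H) = (-¾*(-5))*(0 - 1*(-1123)) = 15*(0 + 1123)/4 = (15/4)*1123 = 16845/4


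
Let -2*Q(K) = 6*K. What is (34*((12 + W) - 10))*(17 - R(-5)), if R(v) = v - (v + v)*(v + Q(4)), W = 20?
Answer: 143616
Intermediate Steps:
Q(K) = -3*K
R(v) = v - 2*v*(-12 + v) (R(v) = v - (v + v)*(v - 3*4) = v - 2*v*(v - 12) = v - 2*v*(-12 + v))
(34*((12 + W) - 10))*(17 - R(-5)) = (34*((12 + 20) - 10))*(17 - (-5)*(25 - 2*(-5))) = (34*(32 - 10))*(17 - (-5)*(25 + 10)) = (34*22)*(17 - (-5)*35) = 748*(17 - 1*(-175)) = 748*(17 + 175) = 748*192 = 143616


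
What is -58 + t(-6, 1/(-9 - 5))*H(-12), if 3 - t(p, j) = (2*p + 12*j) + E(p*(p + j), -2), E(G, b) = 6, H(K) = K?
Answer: -1234/7 ≈ -176.29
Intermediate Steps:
t(p, j) = -3 - 12*j - 2*p (t(p, j) = 3 - ((2*p + 12*j) + 6) = 3 - (6 + 2*p + 12*j) = 3 + (-6 - 12*j - 2*p) = -3 - 12*j - 2*p)
-58 + t(-6, 1/(-9 - 5))*H(-12) = -58 + (-3 - 12/(-9 - 5) - 2*(-6))*(-12) = -58 + (-3 - 12/(-14) + 12)*(-12) = -58 + (-3 - 12*(-1/14) + 12)*(-12) = -58 + (-3 + 6/7 + 12)*(-12) = -58 + (69/7)*(-12) = -58 - 828/7 = -1234/7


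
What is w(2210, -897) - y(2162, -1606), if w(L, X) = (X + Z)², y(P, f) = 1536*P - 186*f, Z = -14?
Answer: -2789627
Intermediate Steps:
y(P, f) = -186*f + 1536*P
w(L, X) = (-14 + X)² (w(L, X) = (X - 14)² = (-14 + X)²)
w(2210, -897) - y(2162, -1606) = (-14 - 897)² - (-186*(-1606) + 1536*2162) = (-911)² - (298716 + 3320832) = 829921 - 1*3619548 = 829921 - 3619548 = -2789627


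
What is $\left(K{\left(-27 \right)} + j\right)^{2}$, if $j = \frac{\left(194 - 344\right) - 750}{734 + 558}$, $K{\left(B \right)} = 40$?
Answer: $\frac{161163025}{104329} \approx 1544.8$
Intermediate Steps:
$j = - \frac{225}{323}$ ($j = \frac{-150 - 750}{1292} = \left(-900\right) \frac{1}{1292} = - \frac{225}{323} \approx -0.69659$)
$\left(K{\left(-27 \right)} + j\right)^{2} = \left(40 - \frac{225}{323}\right)^{2} = \left(\frac{12695}{323}\right)^{2} = \frac{161163025}{104329}$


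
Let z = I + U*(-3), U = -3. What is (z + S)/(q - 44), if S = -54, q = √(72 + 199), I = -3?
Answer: 704/555 + 16*√271/555 ≈ 1.7431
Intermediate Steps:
q = √271 ≈ 16.462
z = 6 (z = -3 - 3*(-3) = -3 + 9 = 6)
(z + S)/(q - 44) = (6 - 54)/(√271 - 44) = -48/(-44 + √271)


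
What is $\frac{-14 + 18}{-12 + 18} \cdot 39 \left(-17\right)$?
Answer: $-442$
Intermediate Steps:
$\frac{-14 + 18}{-12 + 18} \cdot 39 \left(-17\right) = \frac{4}{6} \cdot 39 \left(-17\right) = 4 \cdot \frac{1}{6} \cdot 39 \left(-17\right) = \frac{2}{3} \cdot 39 \left(-17\right) = 26 \left(-17\right) = -442$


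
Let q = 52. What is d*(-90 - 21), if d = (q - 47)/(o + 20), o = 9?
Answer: -555/29 ≈ -19.138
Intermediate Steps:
d = 5/29 (d = (52 - 47)/(9 + 20) = 5/29 ≈ 0.17241)
d*(-90 - 21) = 5*(-90 - 21)/29 = (5/29)*(-111) = -555/29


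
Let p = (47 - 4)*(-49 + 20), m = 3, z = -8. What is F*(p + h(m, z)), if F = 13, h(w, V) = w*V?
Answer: -16523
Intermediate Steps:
h(w, V) = V*w
p = -1247 (p = 43*(-29) = -1247)
F*(p + h(m, z)) = 13*(-1247 - 8*3) = 13*(-1247 - 24) = 13*(-1271) = -16523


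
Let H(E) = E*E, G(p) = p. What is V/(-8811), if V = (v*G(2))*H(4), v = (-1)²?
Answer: -32/8811 ≈ -0.0036318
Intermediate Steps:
v = 1
H(E) = E²
V = 32 (V = (1*2)*4² = 2*16 = 32)
V/(-8811) = 32/(-8811) = 32*(-1/8811) = -32/8811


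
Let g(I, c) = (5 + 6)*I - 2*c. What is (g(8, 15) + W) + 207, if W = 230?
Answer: 495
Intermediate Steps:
g(I, c) = -2*c + 11*I (g(I, c) = 11*I - 2*c = -2*c + 11*I)
(g(8, 15) + W) + 207 = ((-2*15 + 11*8) + 230) + 207 = ((-30 + 88) + 230) + 207 = (58 + 230) + 207 = 288 + 207 = 495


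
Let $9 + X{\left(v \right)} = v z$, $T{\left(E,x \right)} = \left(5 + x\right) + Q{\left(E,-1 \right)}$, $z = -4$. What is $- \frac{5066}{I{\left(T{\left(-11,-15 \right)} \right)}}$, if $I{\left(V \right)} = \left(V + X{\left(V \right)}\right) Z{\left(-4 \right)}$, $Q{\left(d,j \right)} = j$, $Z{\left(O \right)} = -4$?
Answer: $\frac{2533}{48} \approx 52.771$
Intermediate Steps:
$T{\left(E,x \right)} = 4 + x$ ($T{\left(E,x \right)} = \left(5 + x\right) - 1 = 4 + x$)
$X{\left(v \right)} = -9 - 4 v$ ($X{\left(v \right)} = -9 + v \left(-4\right) = -9 - 4 v$)
$I{\left(V \right)} = 36 + 12 V$ ($I{\left(V \right)} = \left(V - \left(9 + 4 V\right)\right) \left(-4\right) = \left(-9 - 3 V\right) \left(-4\right) = 36 + 12 V$)
$- \frac{5066}{I{\left(T{\left(-11,-15 \right)} \right)}} = - \frac{5066}{36 + 12 \left(4 - 15\right)} = - \frac{5066}{36 + 12 \left(-11\right)} = - \frac{5066}{36 - 132} = - \frac{5066}{-96} = \left(-5066\right) \left(- \frac{1}{96}\right) = \frac{2533}{48}$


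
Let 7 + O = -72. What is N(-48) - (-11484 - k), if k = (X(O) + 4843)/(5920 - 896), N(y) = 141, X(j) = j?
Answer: 14602191/1256 ≈ 11626.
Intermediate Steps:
O = -79 (O = -7 - 72 = -79)
k = 1191/1256 (k = (-79 + 4843)/(5920 - 896) = 4764/5024 = 4764*(1/5024) = 1191/1256 ≈ 0.94825)
N(-48) - (-11484 - k) = 141 - (-11484 - 1*1191/1256) = 141 - (-11484 - 1191/1256) = 141 - 1*(-14425095/1256) = 141 + 14425095/1256 = 14602191/1256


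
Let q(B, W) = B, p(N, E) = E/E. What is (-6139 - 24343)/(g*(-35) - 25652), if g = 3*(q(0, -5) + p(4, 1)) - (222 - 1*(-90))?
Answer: 30482/14837 ≈ 2.0545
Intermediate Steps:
p(N, E) = 1
g = -309 (g = 3*(0 + 1) - (222 - 1*(-90)) = 3*1 - (222 + 90) = 3 - 1*312 = 3 - 312 = -309)
(-6139 - 24343)/(g*(-35) - 25652) = (-6139 - 24343)/(-309*(-35) - 25652) = -30482/(10815 - 25652) = -30482/(-14837) = -30482*(-1/14837) = 30482/14837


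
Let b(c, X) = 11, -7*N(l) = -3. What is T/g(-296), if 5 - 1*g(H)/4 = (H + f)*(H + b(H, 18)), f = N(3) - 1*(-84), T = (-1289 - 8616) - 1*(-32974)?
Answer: -7021/73400 ≈ -0.095654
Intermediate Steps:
T = 23069 (T = -9905 + 32974 = 23069)
N(l) = 3/7 (N(l) = -⅐*(-3) = 3/7)
f = 591/7 (f = 3/7 - 1*(-84) = 3/7 + 84 = 591/7 ≈ 84.429)
g(H) = 20 - 4*(11 + H)*(591/7 + H) (g(H) = 20 - 4*(H + 591/7)*(H + 11) = 20 - 4*(591/7 + H)*(11 + H) = 20 - 4*(11 + H)*(591/7 + H))
T/g(-296) = 23069/(-25864/7 - 4*(-296)² - 2672/7*(-296)) = 23069/(-25864/7 - 4*87616 + 790912/7) = 23069/(-25864/7 - 350464 + 790912/7) = 23069/(-1688200/7) = 23069*(-7/1688200) = -7021/73400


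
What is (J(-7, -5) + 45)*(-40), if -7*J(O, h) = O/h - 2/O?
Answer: -87728/49 ≈ -1790.4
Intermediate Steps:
J(O, h) = 2/(7*O) - O/(7*h) (J(O, h) = -(O/h - 2/O)/7 = -(-2/O + O/h)/7 = 2/(7*O) - O/(7*h))
(J(-7, -5) + 45)*(-40) = (((2/7)/(-7) - ⅐*(-7)/(-5)) + 45)*(-40) = (((2/7)*(-⅐) - ⅐*(-7)*(-⅕)) + 45)*(-40) = ((-2/49 - ⅕) + 45)*(-40) = (-59/245 + 45)*(-40) = (10966/245)*(-40) = -87728/49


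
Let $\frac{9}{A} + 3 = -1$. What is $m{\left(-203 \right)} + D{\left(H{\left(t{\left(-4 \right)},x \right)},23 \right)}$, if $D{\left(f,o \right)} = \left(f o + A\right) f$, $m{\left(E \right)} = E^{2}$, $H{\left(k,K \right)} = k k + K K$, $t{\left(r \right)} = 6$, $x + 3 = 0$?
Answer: $\frac{350731}{4} \approx 87683.0$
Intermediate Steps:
$x = -3$ ($x = -3 + 0 = -3$)
$A = - \frac{9}{4}$ ($A = \frac{9}{-3 - 1} = \frac{9}{-4} = 9 \left(- \frac{1}{4}\right) = - \frac{9}{4} \approx -2.25$)
$H{\left(k,K \right)} = K^{2} + k^{2}$ ($H{\left(k,K \right)} = k^{2} + K^{2} = K^{2} + k^{2}$)
$D{\left(f,o \right)} = f \left(- \frac{9}{4} + f o\right)$ ($D{\left(f,o \right)} = \left(f o - \frac{9}{4}\right) f = \left(- \frac{9}{4} + f o\right) f = f \left(- \frac{9}{4} + f o\right)$)
$m{\left(-203 \right)} + D{\left(H{\left(t{\left(-4 \right)},x \right)},23 \right)} = \left(-203\right)^{2} + \frac{\left(\left(-3\right)^{2} + 6^{2}\right) \left(-9 + 4 \left(\left(-3\right)^{2} + 6^{2}\right) 23\right)}{4} = 41209 + \frac{\left(9 + 36\right) \left(-9 + 4 \left(9 + 36\right) 23\right)}{4} = 41209 + \frac{1}{4} \cdot 45 \left(-9 + 4 \cdot 45 \cdot 23\right) = 41209 + \frac{1}{4} \cdot 45 \left(-9 + 4140\right) = 41209 + \frac{1}{4} \cdot 45 \cdot 4131 = 41209 + \frac{185895}{4} = \frac{350731}{4}$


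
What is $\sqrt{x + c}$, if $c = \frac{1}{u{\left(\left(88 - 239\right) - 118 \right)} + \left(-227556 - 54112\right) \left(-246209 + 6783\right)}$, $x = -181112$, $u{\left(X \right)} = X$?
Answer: $\frac{i \sqrt{823692028692192202403543613}}{67438642299} \approx 425.57 i$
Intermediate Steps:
$c = \frac{1}{67438642299}$ ($c = \frac{1}{\left(\left(88 - 239\right) - 118\right) + \left(-227556 - 54112\right) \left(-246209 + 6783\right)} = \frac{1}{\left(-151 - 118\right) - -67438642568} = \frac{1}{-269 + 67438642568} = \frac{1}{67438642299} \approx 1.4828 \cdot 10^{-11}$)
$\sqrt{x + c} = \sqrt{-181112 + \frac{1}{67438642299}} = \sqrt{- \frac{12213947384056487}{67438642299}} = \frac{i \sqrt{823692028692192202403543613}}{67438642299}$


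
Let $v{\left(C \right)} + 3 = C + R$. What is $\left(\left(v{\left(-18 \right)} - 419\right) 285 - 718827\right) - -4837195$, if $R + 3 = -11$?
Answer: $3988978$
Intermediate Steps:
$R = -14$ ($R = -3 - 11 = -14$)
$v{\left(C \right)} = -17 + C$ ($v{\left(C \right)} = -3 + \left(C - 14\right) = -3 + \left(-14 + C\right) = -17 + C$)
$\left(\left(v{\left(-18 \right)} - 419\right) 285 - 718827\right) - -4837195 = \left(\left(\left(-17 - 18\right) - 419\right) 285 - 718827\right) - -4837195 = \left(\left(-35 - 419\right) 285 - 718827\right) + 4837195 = \left(\left(-454\right) 285 - 718827\right) + 4837195 = \left(-129390 - 718827\right) + 4837195 = -848217 + 4837195 = 3988978$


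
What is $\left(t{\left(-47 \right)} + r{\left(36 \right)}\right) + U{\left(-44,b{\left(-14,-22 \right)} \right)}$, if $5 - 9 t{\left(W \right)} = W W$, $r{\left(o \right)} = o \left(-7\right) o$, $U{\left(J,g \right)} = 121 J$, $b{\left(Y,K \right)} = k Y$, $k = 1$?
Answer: $- \frac{131768}{9} \approx -14641.0$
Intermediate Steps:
$b{\left(Y,K \right)} = Y$ ($b{\left(Y,K \right)} = 1 Y = Y$)
$r{\left(o \right)} = - 7 o^{2}$ ($r{\left(o \right)} = - 7 o o = - 7 o^{2}$)
$t{\left(W \right)} = \frac{5}{9} - \frac{W^{2}}{9}$ ($t{\left(W \right)} = \frac{5}{9} - \frac{W W}{9} = \frac{5}{9} - \frac{W^{2}}{9}$)
$\left(t{\left(-47 \right)} + r{\left(36 \right)}\right) + U{\left(-44,b{\left(-14,-22 \right)} \right)} = \left(\left(\frac{5}{9} - \frac{\left(-47\right)^{2}}{9}\right) - 7 \cdot 36^{2}\right) + 121 \left(-44\right) = \left(\left(\frac{5}{9} - \frac{2209}{9}\right) - 9072\right) - 5324 = \left(- \frac{2204}{9} - 9072\right) - 5324 = - \frac{83852}{9} - 5324 = - \frac{131768}{9}$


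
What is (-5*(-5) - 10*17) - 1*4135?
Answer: -4280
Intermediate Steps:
(-5*(-5) - 10*17) - 1*4135 = (25 - 170) - 4135 = -145 - 4135 = -4280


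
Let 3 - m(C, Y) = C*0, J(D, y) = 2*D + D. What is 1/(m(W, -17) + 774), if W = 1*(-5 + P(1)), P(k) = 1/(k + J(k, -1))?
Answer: 1/777 ≈ 0.0012870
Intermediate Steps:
J(D, y) = 3*D
P(k) = 1/(4*k) (P(k) = 1/(k + 3*k) = 1/(4*k))
W = -19/4 (W = 1*(-5 + (¼)/1) = 1*(-5 + (¼)*1) = 1*(-5 + ¼) = 1*(-19/4) = -19/4 ≈ -4.7500)
m(C, Y) = 3 (m(C, Y) = 3 - C*0 = 3 - 1*0 = 3 + 0 = 3)
1/(m(W, -17) + 774) = 1/(3 + 774) = 1/777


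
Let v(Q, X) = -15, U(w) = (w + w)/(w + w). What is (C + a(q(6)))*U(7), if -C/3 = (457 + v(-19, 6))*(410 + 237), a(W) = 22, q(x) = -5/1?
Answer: -857900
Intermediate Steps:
U(w) = 1 (U(w) = (2*w)/((2*w)) = (2*w)*(1/(2*w)) = 1)
q(x) = -5 (q(x) = -5*1 = -5)
C = -857922 (C = -3*(457 - 15)*(410 + 237) = -1326*647 = -3*285974 = -857922)
(C + a(q(6)))*U(7) = (-857922 + 22)*1 = -857900*1 = -857900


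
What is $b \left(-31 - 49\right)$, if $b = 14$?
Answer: $-1120$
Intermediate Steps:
$b \left(-31 - 49\right) = 14 \left(-31 - 49\right) = 14 \left(-80\right) = -1120$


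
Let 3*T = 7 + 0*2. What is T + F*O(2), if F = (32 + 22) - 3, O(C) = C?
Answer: 313/3 ≈ 104.33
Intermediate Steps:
T = 7/3 (T = (7 + 0*2)/3 = (7 + 0)/3 = (⅓)*7 = 7/3 ≈ 2.3333)
F = 51 (F = 54 - 3 = 51)
T + F*O(2) = 7/3 + 51*2 = 7/3 + 102 = 313/3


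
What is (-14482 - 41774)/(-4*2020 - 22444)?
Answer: 14064/7631 ≈ 1.8430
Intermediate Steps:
(-14482 - 41774)/(-4*2020 - 22444) = -56256/(-8080 - 22444) = -56256/(-30524) = -56256*(-1/30524) = 14064/7631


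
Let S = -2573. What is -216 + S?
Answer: -2789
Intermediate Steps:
-216 + S = -216 - 2573 = -2789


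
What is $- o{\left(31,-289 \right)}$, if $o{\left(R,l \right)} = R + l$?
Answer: $258$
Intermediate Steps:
$- o{\left(31,-289 \right)} = - (31 - 289) = \left(-1\right) \left(-258\right) = 258$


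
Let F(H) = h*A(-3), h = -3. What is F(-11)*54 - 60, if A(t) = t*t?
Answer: -1518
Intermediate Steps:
A(t) = t²
F(H) = -27 (F(H) = -3*(-3)² = -3*9 = -27)
F(-11)*54 - 60 = -27*54 - 60 = -1458 - 60 = -1518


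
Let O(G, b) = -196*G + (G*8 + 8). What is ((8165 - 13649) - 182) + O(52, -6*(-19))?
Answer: -15434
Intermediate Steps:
O(G, b) = 8 - 188*G (O(G, b) = -196*G + (8*G + 8) = -196*G + (8 + 8*G) = 8 - 188*G)
((8165 - 13649) - 182) + O(52, -6*(-19)) = ((8165 - 13649) - 182) + (8 - 188*52) = (-5484 - 182) + (8 - 9776) = -5666 - 9768 = -15434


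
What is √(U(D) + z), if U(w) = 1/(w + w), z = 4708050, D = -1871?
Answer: √65924771436458/3742 ≈ 2169.8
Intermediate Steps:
U(w) = 1/(2*w)
√(U(D) + z) = √((½)/(-1871) + 4708050) = √((½)*(-1/1871) + 4708050) = √(-1/3742 + 4708050) = √(17617523099/3742) = √65924771436458/3742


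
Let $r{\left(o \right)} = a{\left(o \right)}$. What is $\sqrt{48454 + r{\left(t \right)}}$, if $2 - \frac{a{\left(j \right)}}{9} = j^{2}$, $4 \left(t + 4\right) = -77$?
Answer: $\frac{7 \sqrt{14239}}{4} \approx 208.82$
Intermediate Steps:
$t = - \frac{93}{4}$ ($t = -4 + \frac{1}{4} \left(-77\right) = -4 - \frac{77}{4} = - \frac{93}{4} \approx -23.25$)
$a{\left(j \right)} = 18 - 9 j^{2}$
$r{\left(o \right)} = 18 - 9 o^{2}$
$\sqrt{48454 + r{\left(t \right)}} = \sqrt{48454 + \left(18 - 9 \left(- \frac{93}{4}\right)^{2}\right)} = \sqrt{48454 + \left(18 - \frac{77841}{16}\right)} = \sqrt{48454 - \frac{77553}{16}} = \sqrt{\frac{697711}{16}} = \frac{7 \sqrt{14239}}{4}$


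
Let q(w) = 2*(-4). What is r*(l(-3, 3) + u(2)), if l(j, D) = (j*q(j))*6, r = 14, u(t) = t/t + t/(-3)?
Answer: 6062/3 ≈ 2020.7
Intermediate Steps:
u(t) = 1 - t/3 (u(t) = 1 + t*(-⅓) = 1 - t/3)
q(w) = -8
l(j, D) = -48*j (l(j, D) = (j*(-8))*6 = -8*j*6 = -48*j)
r*(l(-3, 3) + u(2)) = 14*(-48*(-3) + (1 - ⅓*2)) = 14*(144 + (1 - ⅔)) = 14*(144 + ⅓) = 14*(433/3) = 6062/3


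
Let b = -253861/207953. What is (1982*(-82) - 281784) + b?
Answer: -92395435385/207953 ≈ -4.4431e+5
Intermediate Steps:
b = -253861/207953 (b = -253861*1/207953 = -253861/207953 ≈ -1.2208)
(1982*(-82) - 281784) + b = (1982*(-82) - 281784) - 253861/207953 = (-162524 - 281784) - 253861/207953 = -444308 - 253861/207953 = -92395435385/207953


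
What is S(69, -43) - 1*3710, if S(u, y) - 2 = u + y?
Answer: -3682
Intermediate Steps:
S(u, y) = 2 + u + y (S(u, y) = 2 + (u + y) = 2 + u + y)
S(69, -43) - 1*3710 = (2 + 69 - 43) - 1*3710 = 28 - 3710 = -3682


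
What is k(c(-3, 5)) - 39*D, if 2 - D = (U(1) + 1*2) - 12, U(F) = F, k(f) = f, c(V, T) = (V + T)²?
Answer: -425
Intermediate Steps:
c(V, T) = (T + V)²
D = 11 (D = 2 - ((1 + 1*2) - 12) = 2 - ((1 + 2) - 12) = 2 - (3 - 12) = 2 - 1*(-9) = 2 + 9 = 11)
k(c(-3, 5)) - 39*D = (5 - 3)² - 39*11 = 2² - 429 = 4 - 429 = -425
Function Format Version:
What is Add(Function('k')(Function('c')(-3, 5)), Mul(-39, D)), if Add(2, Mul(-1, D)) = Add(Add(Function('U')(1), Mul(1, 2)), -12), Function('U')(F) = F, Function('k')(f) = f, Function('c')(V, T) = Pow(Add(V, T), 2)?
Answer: -425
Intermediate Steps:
Function('c')(V, T) = Pow(Add(T, V), 2)
D = 11 (D = Add(2, Mul(-1, Add(Add(1, Mul(1, 2)), -12))) = Add(2, Mul(-1, Add(Add(1, 2), -12))) = Add(2, Mul(-1, Add(3, -12))) = Add(2, Mul(-1, -9)) = Add(2, 9) = 11)
Add(Function('k')(Function('c')(-3, 5)), Mul(-39, D)) = Add(Pow(Add(5, -3), 2), Mul(-39, 11)) = Add(Pow(2, 2), -429) = Add(4, -429) = -425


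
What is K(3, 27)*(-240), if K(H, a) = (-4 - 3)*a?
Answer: 45360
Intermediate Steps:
K(H, a) = -7*a
K(3, 27)*(-240) = -7*27*(-240) = -189*(-240) = 45360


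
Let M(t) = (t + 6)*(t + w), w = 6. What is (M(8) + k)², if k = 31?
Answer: 51529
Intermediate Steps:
M(t) = (6 + t)² (M(t) = (t + 6)*(t + 6) = (6 + t)*(6 + t) = (6 + t)²)
(M(8) + k)² = ((36 + 8² + 12*8) + 31)² = ((36 + 64 + 96) + 31)² = (196 + 31)² = 227² = 51529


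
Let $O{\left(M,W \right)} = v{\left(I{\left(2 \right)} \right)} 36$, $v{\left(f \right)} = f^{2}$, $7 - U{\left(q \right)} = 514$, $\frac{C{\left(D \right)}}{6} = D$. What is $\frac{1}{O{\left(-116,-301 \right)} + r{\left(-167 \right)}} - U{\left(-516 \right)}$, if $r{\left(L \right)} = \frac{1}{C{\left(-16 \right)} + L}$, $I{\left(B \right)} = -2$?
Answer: $\frac{19200860}{37871} \approx 507.01$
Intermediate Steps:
$C{\left(D \right)} = 6 D$
$U{\left(q \right)} = -507$ ($U{\left(q \right)} = 7 - 514 = -507$)
$r{\left(L \right)} = \frac{1}{-96 + L}$ ($r{\left(L \right)} = \frac{1}{6 \left(-16\right) + L} = \frac{1}{-96 + L}$)
$O{\left(M,W \right)} = 144$ ($O{\left(M,W \right)} = \left(-2\right)^{2} \cdot 36 = 4 \cdot 36 = 144$)
$\frac{1}{O{\left(-116,-301 \right)} + r{\left(-167 \right)}} - U{\left(-516 \right)} = \frac{1}{144 + \frac{1}{-96 - 167}} - -507 = \frac{1}{144 + \frac{1}{-263}} + 507 = \frac{1}{144 - \frac{1}{263}} + 507 = \frac{1}{\frac{37871}{263}} + 507 = \frac{263}{37871} + 507 = \frac{19200860}{37871}$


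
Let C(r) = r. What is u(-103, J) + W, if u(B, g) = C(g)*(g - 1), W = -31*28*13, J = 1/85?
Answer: -81526984/7225 ≈ -11284.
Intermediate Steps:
J = 1/85 ≈ 0.011765
W = -11284 (W = -868*13 = -11284)
u(B, g) = g*(-1 + g) (u(B, g) = g*(g - 1) = g*(-1 + g))
u(-103, J) + W = (-1 + 1/85)/85 - 11284 = (1/85)*(-84/85) - 11284 = -84/7225 - 11284 = -81526984/7225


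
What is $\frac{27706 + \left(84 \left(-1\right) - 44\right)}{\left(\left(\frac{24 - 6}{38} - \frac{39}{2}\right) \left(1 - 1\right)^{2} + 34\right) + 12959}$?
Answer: $\frac{27578}{12993} \approx 2.1225$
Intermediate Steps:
$\frac{27706 + \left(84 \left(-1\right) - 44\right)}{\left(\left(\frac{24 - 6}{38} - \frac{39}{2}\right) \left(1 - 1\right)^{2} + 34\right) + 12959} = \frac{27706 - 128}{\left(\left(\left(24 - 6\right) \frac{1}{38} - \frac{39}{2}\right) 0^{2} + 34\right) + 12959} = \frac{27706 - 128}{\left(\left(18 \cdot \frac{1}{38} - \frac{39}{2}\right) 0 + 34\right) + 12959} = \frac{27578}{\left(\left(\frac{9}{19} - \frac{39}{2}\right) 0 + 34\right) + 12959} = \frac{27578}{\left(\left(- \frac{723}{38}\right) 0 + 34\right) + 12959} = \frac{27578}{\left(0 + 34\right) + 12959} = \frac{27578}{34 + 12959} = \frac{27578}{12993}$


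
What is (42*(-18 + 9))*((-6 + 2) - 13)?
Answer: 6426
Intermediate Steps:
(42*(-18 + 9))*((-6 + 2) - 13) = (42*(-9))*(-4 - 13) = -378*(-17) = 6426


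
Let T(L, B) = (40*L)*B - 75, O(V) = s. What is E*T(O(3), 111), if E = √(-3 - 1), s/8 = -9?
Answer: -639510*I ≈ -6.3951e+5*I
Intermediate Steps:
s = -72 (s = 8*(-9) = -72)
O(V) = -72
T(L, B) = -75 + 40*B*L (T(L, B) = 40*B*L - 75 = -75 + 40*B*L)
E = 2*I (E = √(-4) = 2*I ≈ 2.0*I)
E*T(O(3), 111) = (2*I)*(-75 + 40*111*(-72)) = (2*I)*(-75 - 319680) = (2*I)*(-319755) = -639510*I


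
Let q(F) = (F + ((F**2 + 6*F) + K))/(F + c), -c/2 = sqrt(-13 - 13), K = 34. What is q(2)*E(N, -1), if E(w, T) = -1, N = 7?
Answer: -26/27 - 26*I*sqrt(26)/27 ≈ -0.96296 - 4.9102*I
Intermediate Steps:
c = -2*I*sqrt(26) (c = -2*sqrt(-13 - 13) = -2*I*sqrt(26) ≈ -10.198*I)
q(F) = (34 + F**2 + 7*F)/(F - 2*I*sqrt(26)) (q(F) = (F + ((F**2 + 6*F) + 34))/(F - 2*I*sqrt(26)) = (F + (34 + F**2 + 6*F))/(F - 2*I*sqrt(26)) = (34 + F**2 + 7*F)/(F - 2*I*sqrt(26)))
q(2)*E(N, -1) = ((34 + 2**2 + 7*2)/(2 - 2*I*sqrt(26)))*(-1) = ((34 + 4 + 14)/(2 - 2*I*sqrt(26)))*(-1) = (52/(2 - 2*I*sqrt(26)))*(-1) = -52/(2 - 2*I*sqrt(26))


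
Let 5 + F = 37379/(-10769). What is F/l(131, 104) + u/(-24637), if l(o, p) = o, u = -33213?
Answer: 44607388719/34756376743 ≈ 1.2834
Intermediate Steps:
F = -91224/10769 (F = -5 + 37379/(-10769) = -5 + 37379*(-1/10769) = -5 - 37379/10769 = -91224/10769 ≈ -8.4710)
F/l(131, 104) + u/(-24637) = -91224/10769/131 - 33213/(-24637) = -91224/10769*1/131 - 33213*(-1/24637) = -91224/1410739 + 33213/24637 = 44607388719/34756376743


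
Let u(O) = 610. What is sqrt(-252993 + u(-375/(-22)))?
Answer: I*sqrt(252383) ≈ 502.38*I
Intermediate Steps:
sqrt(-252993 + u(-375/(-22))) = sqrt(-252993 + 610) = sqrt(-252383) = I*sqrt(252383)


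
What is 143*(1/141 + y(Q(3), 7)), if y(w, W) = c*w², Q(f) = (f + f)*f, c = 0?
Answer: 143/141 ≈ 1.0142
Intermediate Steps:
Q(f) = 2*f² (Q(f) = (2*f)*f = 2*f²)
y(w, W) = 0 (y(w, W) = 0*w² = 0)
143*(1/141 + y(Q(3), 7)) = 143*(1/141 + 0) = 143*(1/141) = 143/141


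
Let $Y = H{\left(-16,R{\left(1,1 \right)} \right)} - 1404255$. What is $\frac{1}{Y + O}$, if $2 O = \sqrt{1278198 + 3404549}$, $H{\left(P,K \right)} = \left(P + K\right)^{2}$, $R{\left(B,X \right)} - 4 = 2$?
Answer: $- \frac{5616620}{7886600373353} - \frac{2 \sqrt{4682747}}{7886600373353} \approx -7.1272 \cdot 10^{-7}$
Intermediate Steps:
$R{\left(B,X \right)} = 6$ ($R{\left(B,X \right)} = 4 + 2 = 6$)
$H{\left(P,K \right)} = \left(K + P\right)^{2}$
$Y = -1404155$ ($Y = \left(6 - 16\right)^{2} - 1404255 = \left(-10\right)^{2} - 1404255 = 100 - 1404255 = -1404155$)
$O = \frac{\sqrt{4682747}}{2}$ ($O = \frac{\sqrt{1278198 + 3404549}}{2} = \frac{\sqrt{4682747}}{2} \approx 1082.0$)
$\frac{1}{Y + O} = \frac{1}{-1404155 + \frac{\sqrt{4682747}}{2}}$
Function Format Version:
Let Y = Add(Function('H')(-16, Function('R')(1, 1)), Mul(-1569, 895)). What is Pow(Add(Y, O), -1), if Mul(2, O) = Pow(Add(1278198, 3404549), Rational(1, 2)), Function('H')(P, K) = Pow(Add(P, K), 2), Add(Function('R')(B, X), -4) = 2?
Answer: Add(Rational(-5616620, 7886600373353), Mul(Rational(-2, 7886600373353), Pow(4682747, Rational(1, 2)))) ≈ -7.1272e-7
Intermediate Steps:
Function('R')(B, X) = 6 (Function('R')(B, X) = Add(4, 2) = 6)
Function('H')(P, K) = Pow(Add(K, P), 2)
Y = -1404155 (Y = Add(Pow(Add(6, -16), 2), Mul(-1569, 895)) = Add(Pow(-10, 2), -1404255) = Add(100, -1404255) = -1404155)
O = Mul(Rational(1, 2), Pow(4682747, Rational(1, 2))) (O = Mul(Rational(1, 2), Pow(Add(1278198, 3404549), Rational(1, 2))) = Mul(Rational(1, 2), Pow(4682747, Rational(1, 2))) ≈ 1082.0)
Pow(Add(Y, O), -1) = Pow(Add(-1404155, Mul(Rational(1, 2), Pow(4682747, Rational(1, 2)))), -1)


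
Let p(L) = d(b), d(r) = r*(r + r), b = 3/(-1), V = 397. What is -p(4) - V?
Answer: -415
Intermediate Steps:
b = -3 (b = 3*(-1) = -3)
d(r) = 2*r² (d(r) = r*(2*r) = 2*r²)
p(L) = 18 (p(L) = 2*(-3)² = 2*9 = 18)
-p(4) - V = -1*18 - 1*397 = -18 - 397 = -415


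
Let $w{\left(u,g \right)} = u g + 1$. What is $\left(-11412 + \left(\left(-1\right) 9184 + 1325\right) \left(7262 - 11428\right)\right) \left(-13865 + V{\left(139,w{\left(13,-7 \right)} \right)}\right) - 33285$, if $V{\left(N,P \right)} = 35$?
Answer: $-452644620345$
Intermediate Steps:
$w{\left(u,g \right)} = 1 + g u$ ($w{\left(u,g \right)} = g u + 1 = 1 + g u$)
$\left(-11412 + \left(\left(-1\right) 9184 + 1325\right) \left(7262 - 11428\right)\right) \left(-13865 + V{\left(139,w{\left(13,-7 \right)} \right)}\right) - 33285 = \left(-11412 + \left(\left(-1\right) 9184 + 1325\right) \left(7262 - 11428\right)\right) \left(-13865 + 35\right) - 33285 = \left(-11412 + \left(-9184 + 1325\right) \left(-4166\right)\right) \left(-13830\right) - 33285 = \left(-11412 - -32740594\right) \left(-13830\right) - 33285 = \left(-11412 + 32740594\right) \left(-13830\right) - 33285 = 32729182 \left(-13830\right) - 33285 = -452644587060 - 33285 = -452644620345$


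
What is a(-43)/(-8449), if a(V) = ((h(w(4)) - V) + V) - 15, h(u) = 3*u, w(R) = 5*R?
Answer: -45/8449 ≈ -0.0053261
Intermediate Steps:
a(V) = 45 (a(V) = ((3*(5*4) - V) + V) - 15 = ((3*20 - V) + V) - 15 = ((60 - V) + V) - 15 = 60 - 15 = 45)
a(-43)/(-8449) = 45/(-8449) = 45*(-1/8449) = -45/8449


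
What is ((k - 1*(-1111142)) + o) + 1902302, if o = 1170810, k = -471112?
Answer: 3713142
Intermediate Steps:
((k - 1*(-1111142)) + o) + 1902302 = ((-471112 - 1*(-1111142)) + 1170810) + 1902302 = ((-471112 + 1111142) + 1170810) + 1902302 = (640030 + 1170810) + 1902302 = 1810840 + 1902302 = 3713142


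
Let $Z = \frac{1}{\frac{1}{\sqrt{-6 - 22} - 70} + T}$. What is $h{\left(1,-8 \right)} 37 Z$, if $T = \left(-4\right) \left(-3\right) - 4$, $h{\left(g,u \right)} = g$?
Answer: $\frac{1456098}{314273} + \frac{74 i \sqrt{7}}{314273} \approx 4.6332 + 0.00062298 i$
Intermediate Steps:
$T = 8$ ($T = 12 - 4 = 8$)
$Z = \frac{1}{8 + \frac{1}{-70 + 2 i \sqrt{7}}}$ ($Z = \frac{1}{\frac{1}{\sqrt{-6 - 22} - 70} + 8} = \frac{1}{\frac{1}{\sqrt{-28} - 70} + 8} = \frac{1}{\frac{1}{2 i \sqrt{7} - 70} + 8} = \frac{1}{\frac{1}{-70 + 2 i \sqrt{7}} + 8} = \frac{1}{8 + \frac{1}{-70 + 2 i \sqrt{7}}} \approx 0.12522 + 1.7 \cdot 10^{-5} i$)
$h{\left(1,-8 \right)} 37 Z = 1 \cdot 37 \left(\frac{39354}{314273} + \frac{2 i \sqrt{7}}{314273}\right) = 37 \left(\frac{39354}{314273} + \frac{2 i \sqrt{7}}{314273}\right) = \frac{1456098}{314273} + \frac{74 i \sqrt{7}}{314273}$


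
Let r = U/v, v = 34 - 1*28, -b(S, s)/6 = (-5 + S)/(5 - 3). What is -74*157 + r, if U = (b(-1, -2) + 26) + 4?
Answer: -11610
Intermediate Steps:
b(S, s) = 15 - 3*S (b(S, s) = -6*(-5 + S)/(5 - 3) = -6*(-5 + S)/2 = -6*(-5/2 + S/2) = 15 - 3*S)
v = 6 (v = 34 - 28 = 6)
U = 48 (U = ((15 - 3*(-1)) + 26) + 4 = ((15 + 3) + 26) + 4 = (18 + 26) + 4 = 44 + 4 = 48)
r = 8 (r = 48/6 = 48*(⅙) = 8)
-74*157 + r = -74*157 + 8 = -11618 + 8 = -11610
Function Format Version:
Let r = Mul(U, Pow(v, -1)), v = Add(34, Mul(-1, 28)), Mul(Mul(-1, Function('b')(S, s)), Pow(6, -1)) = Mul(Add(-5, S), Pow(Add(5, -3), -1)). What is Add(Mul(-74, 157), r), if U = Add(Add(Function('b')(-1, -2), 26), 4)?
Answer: -11610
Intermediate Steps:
Function('b')(S, s) = Add(15, Mul(-3, S)) (Function('b')(S, s) = Mul(-6, Mul(Add(-5, S), Pow(Add(5, -3), -1))) = Mul(-6, Mul(Add(-5, S), Pow(2, -1))) = Mul(-6, Mul(Add(-5, S), Rational(1, 2))) = Mul(-6, Add(Rational(-5, 2), Mul(Rational(1, 2), S))) = Add(15, Mul(-3, S)))
v = 6 (v = Add(34, -28) = 6)
U = 48 (U = Add(Add(Add(15, Mul(-3, -1)), 26), 4) = Add(Add(Add(15, 3), 26), 4) = Add(Add(18, 26), 4) = Add(44, 4) = 48)
r = 8 (r = Mul(48, Pow(6, -1)) = Mul(48, Rational(1, 6)) = 8)
Add(Mul(-74, 157), r) = Add(Mul(-74, 157), 8) = Add(-11618, 8) = -11610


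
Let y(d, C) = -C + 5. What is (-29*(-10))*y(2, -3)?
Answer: 2320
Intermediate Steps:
y(d, C) = 5 - C
(-29*(-10))*y(2, -3) = (-29*(-10))*(5 - 1*(-3)) = 290*(5 + 3) = 290*8 = 2320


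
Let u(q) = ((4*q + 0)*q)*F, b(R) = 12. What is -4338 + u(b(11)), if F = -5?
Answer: -7218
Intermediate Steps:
u(q) = -20*q**2 (u(q) = ((4*q + 0)*q)*(-5) = ((4*q)*q)*(-5) = (4*q**2)*(-5) = -20*q**2)
-4338 + u(b(11)) = -4338 - 20*12**2 = -4338 - 20*144 = -4338 - 2880 = -7218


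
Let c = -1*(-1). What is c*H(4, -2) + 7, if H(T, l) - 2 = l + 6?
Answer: 13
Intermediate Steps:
H(T, l) = 8 + l (H(T, l) = 2 + (l + 6) = 2 + (6 + l) = 8 + l)
c = 1
c*H(4, -2) + 7 = 1*(8 - 2) + 7 = 1*6 + 7 = 6 + 7 = 13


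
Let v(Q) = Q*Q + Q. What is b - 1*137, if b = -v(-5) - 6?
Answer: -163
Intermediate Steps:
v(Q) = Q + Q² (v(Q) = Q² + Q = Q + Q²)
b = -26 (b = -(-5)*(1 - 5) - 6 = -(-5)*(-4) - 6 = -1*20 - 6 = -20 - 6 = -26)
b - 1*137 = -26 - 1*137 = -26 - 137 = -163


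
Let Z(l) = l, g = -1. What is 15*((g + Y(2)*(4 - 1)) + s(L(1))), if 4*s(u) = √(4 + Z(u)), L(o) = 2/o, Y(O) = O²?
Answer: 165 + 15*√6/4 ≈ 174.19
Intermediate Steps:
s(u) = √(4 + u)/4
15*((g + Y(2)*(4 - 1)) + s(L(1))) = 15*((-1 + 2²*(4 - 1)) + √(4 + 2/1)/4) = 15*((-1 + 4*3) + √(4 + 2*1)/4) = 15*((-1 + 12) + √(4 + 2)/4) = 15*(11 + √6/4) = 165 + 15*√6/4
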